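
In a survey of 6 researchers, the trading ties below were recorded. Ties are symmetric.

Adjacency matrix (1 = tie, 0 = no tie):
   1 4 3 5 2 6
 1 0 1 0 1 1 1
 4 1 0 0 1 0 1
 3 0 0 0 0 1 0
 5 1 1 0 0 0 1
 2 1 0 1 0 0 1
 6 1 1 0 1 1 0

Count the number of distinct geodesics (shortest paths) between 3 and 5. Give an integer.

The shortest distance is 3. The length-3 paths are: 3–2–1–5; 3–2–6–5.
That gives 2 distinct shortest paths.

2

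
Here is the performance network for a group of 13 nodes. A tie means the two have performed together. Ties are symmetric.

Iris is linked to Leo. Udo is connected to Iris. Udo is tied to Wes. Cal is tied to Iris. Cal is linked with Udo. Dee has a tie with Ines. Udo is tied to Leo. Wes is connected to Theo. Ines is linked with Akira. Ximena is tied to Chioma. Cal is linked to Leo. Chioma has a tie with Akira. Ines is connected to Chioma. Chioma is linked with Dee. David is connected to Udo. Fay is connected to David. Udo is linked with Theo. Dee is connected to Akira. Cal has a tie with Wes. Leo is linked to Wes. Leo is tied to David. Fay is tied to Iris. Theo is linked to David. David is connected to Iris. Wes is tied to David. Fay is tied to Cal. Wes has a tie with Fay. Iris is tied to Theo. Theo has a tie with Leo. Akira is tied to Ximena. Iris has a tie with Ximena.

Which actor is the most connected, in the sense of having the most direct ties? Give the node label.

Iris

Degrees — Akira:4, Cal:5, Chioma:4, David:6, Dee:3, Fay:4, Ines:3, Iris:7, Leo:6, Theo:5, Udo:6, Wes:6, Ximena:3.
The maximum is 7, attained only by Iris.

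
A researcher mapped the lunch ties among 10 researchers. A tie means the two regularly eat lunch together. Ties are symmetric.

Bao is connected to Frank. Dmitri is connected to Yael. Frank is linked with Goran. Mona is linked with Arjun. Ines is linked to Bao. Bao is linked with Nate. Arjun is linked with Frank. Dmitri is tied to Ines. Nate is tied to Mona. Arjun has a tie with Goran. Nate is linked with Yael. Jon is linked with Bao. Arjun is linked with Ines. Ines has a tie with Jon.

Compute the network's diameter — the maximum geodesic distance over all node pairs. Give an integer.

Eccentricity of each node (its greatest distance to any other): Arjun:3, Bao:2, Dmitri:3, Frank:3, Goran:4, Ines:2, Jon:3, Mona:3, Nate:3, Yael:4.
The maximum eccentricity is 4, realized for instance by the pair Yael–Goran via Yael – Dmitri – Ines – Arjun – Goran. So the diameter is 4.

4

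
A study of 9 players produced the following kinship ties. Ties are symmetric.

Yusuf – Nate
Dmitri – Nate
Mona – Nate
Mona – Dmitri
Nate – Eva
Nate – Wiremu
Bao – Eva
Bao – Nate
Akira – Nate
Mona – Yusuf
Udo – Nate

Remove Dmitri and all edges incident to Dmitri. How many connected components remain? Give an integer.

1

Dmitri's neighbors (Mona and Nate) remain reachable from one another through other ties, so the rest of the network stays in one piece.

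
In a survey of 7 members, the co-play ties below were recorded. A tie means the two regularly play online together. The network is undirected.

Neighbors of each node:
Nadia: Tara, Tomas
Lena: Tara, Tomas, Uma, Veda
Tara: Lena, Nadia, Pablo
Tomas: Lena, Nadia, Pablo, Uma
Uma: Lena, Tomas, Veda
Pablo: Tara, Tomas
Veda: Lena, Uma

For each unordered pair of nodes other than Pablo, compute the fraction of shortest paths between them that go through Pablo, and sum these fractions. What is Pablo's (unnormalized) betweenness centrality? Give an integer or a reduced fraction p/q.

1/3

Pairs whose geodesics pass through Pablo — Tara–Tomas: 1/3.
All other pairs contribute 0.
Summing the contributions gives betweenness(Pablo) = 1/3.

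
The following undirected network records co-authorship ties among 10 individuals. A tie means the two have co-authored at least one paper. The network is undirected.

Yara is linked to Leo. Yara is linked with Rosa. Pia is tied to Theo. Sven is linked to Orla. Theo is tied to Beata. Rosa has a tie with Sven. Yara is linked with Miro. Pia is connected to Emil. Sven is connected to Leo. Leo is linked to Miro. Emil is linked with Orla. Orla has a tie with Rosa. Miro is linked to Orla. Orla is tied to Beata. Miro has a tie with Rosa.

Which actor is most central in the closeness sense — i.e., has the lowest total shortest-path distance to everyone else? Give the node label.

Orla

Farness (sum of distances to all others) for each node — Beata:18, Emil:18, Leo:21, Miro:16, Orla:13, Pia:23, Rosa:16, Sven:17, Theo:23, Yara:21.
The smallest farness is 13, for Orla, so Orla has the highest closeness.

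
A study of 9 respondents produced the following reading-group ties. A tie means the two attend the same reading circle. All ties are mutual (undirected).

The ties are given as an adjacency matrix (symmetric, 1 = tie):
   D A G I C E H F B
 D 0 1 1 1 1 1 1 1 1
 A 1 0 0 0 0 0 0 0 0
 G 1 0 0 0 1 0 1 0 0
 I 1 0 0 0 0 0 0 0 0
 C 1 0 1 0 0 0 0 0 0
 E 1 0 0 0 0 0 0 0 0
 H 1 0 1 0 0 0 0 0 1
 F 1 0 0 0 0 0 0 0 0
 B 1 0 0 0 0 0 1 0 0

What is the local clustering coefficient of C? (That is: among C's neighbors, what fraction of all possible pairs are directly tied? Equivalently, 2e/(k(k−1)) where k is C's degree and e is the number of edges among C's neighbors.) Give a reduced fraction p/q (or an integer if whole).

C's neighbors: D and G (k = 2).
Possible neighbor pairs: C(2,2) = 1. Edges among them: D–G → e = 1.
Clustering(C) = 1/1.

1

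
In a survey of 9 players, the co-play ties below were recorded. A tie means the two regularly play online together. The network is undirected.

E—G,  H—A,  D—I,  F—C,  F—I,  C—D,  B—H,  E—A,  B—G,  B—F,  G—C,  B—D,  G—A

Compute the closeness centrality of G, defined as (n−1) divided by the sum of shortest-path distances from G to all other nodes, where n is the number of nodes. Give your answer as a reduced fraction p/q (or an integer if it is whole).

Distances from G: A:1, B:1, C:1, D:2, E:1, F:2, H:2, I:3. Sum = 13.
n = 9, so closeness = 8/13.

8/13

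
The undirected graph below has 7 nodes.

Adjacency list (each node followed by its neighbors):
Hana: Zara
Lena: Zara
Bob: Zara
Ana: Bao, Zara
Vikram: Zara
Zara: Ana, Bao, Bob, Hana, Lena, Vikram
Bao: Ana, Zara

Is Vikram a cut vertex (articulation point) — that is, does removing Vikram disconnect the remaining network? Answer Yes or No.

No

Even without Vikram, every remaining node can still reach every other (the residual graph is connected), so Vikram is not a cut vertex.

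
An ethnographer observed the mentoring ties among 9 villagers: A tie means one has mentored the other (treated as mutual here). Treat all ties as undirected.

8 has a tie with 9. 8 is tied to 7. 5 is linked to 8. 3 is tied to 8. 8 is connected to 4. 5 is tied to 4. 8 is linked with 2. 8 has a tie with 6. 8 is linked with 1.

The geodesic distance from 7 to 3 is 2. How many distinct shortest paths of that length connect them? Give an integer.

1

The shortest distance is 2, and the only length-2 path is 7–8–3. So there is exactly 1 shortest path.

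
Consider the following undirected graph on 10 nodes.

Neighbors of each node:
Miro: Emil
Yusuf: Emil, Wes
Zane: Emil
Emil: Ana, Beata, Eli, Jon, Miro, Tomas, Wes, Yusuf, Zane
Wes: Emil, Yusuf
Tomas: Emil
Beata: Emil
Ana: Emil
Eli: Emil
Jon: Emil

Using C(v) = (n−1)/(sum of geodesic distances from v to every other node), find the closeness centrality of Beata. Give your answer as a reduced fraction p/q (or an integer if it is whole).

Distances from Beata: Ana:2, Eli:2, Emil:1, Jon:2, Miro:2, Tomas:2, Wes:2, Yusuf:2, Zane:2. Sum = 17.
n = 10, so closeness = 9/17.

9/17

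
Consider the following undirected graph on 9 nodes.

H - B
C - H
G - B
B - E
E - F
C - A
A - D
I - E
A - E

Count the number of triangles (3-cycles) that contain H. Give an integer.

0

H's neighbors are B and C, but none of them are tied to each other, so no triangle contains H.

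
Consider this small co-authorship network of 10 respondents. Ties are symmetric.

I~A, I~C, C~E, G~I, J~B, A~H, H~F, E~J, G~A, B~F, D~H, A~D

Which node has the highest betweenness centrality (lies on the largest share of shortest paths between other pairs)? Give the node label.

A

Unnormalized betweenness of each node: A:23/2, B:11/2, C:15/2, D:0, E:11/2, F:15/2, G:0, H:19/2, I:19/2, J:9/2.
A has the largest value, 23/2, making it the main broker — the node through which the most shortest paths run.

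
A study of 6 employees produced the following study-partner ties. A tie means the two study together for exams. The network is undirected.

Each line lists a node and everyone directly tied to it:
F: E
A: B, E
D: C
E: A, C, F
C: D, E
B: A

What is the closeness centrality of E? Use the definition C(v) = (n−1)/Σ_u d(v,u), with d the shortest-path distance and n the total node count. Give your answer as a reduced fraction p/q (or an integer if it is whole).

5/7

Distances from E: A:1, B:2, C:1, D:2, F:1. Sum = 7.
n = 6, so closeness = 5/7.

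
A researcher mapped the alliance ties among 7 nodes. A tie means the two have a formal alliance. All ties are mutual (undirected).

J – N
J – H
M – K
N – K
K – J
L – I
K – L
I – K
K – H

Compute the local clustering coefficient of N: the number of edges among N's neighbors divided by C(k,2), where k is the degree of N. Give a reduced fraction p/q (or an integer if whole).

N's neighbors: J and K (k = 2).
Possible neighbor pairs: C(2,2) = 1. Edges among them: J–K → e = 1.
Clustering(N) = 1/1.

1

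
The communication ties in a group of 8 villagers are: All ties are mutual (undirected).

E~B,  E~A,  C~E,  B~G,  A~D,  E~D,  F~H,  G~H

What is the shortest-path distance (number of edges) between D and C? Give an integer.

One shortest route is D – E – C, which uses 2 edges, and D and C are not directly tied, so nothing shorter exists. So d(D,C) = 2.

2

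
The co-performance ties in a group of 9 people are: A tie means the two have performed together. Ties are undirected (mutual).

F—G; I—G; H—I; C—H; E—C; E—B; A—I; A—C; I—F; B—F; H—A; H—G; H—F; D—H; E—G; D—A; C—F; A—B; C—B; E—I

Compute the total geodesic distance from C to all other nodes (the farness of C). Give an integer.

11

Distances from C: A:1, B:1, D:2, E:1, F:1, G:2, H:1, I:2.
Sum = 1 + 1 + 2 + 1 + 1 + 2 + 1 + 2 = 11.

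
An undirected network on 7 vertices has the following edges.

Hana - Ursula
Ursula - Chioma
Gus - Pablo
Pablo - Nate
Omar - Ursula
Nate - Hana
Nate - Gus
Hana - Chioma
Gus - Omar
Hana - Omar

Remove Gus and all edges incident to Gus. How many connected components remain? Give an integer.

Gus's neighbors (Nate, Omar, and Pablo) remain reachable from one another through other ties, so the rest of the network stays in one piece.

1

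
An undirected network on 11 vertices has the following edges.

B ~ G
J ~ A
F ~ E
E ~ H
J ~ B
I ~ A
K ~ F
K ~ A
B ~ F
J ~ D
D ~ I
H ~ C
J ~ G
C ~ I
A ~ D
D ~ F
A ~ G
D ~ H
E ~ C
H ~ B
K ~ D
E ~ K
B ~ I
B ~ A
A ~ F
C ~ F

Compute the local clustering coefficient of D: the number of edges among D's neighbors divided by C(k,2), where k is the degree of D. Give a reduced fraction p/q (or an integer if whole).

1/3

D's neighbors: A, F, H, I, J, and K (k = 6).
Possible neighbor pairs: C(6,2) = 15. Edges among them: A–F, A–I, A–J, A–K, F–K → e = 5.
Clustering(D) = 5/15 = 1/3.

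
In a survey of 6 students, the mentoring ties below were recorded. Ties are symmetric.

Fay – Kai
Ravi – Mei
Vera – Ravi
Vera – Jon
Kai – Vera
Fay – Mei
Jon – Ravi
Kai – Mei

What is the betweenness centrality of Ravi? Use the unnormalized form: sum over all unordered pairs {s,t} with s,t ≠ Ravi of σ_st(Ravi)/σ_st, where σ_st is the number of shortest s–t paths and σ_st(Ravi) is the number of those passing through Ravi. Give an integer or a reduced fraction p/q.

2

Pairs whose geodesics pass through Ravi — Vera–Mei: 1/2; Jon–Fay: 1/2; Jon–Mei: 1.
All other pairs contribute 0.
Summing the contributions gives betweenness(Ravi) = 2.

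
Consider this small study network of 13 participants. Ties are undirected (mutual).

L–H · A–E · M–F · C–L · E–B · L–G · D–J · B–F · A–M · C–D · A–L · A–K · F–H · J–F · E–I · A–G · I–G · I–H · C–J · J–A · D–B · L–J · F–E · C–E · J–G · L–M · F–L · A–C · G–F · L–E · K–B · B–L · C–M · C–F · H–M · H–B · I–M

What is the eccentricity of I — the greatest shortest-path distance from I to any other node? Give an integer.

Distances from I: A:2, B:2, C:2, D:3, E:1, F:2, G:1, H:1, J:2, K:3, L:2, M:1.
The largest is 3 (to D and K), so the eccentricity of I is 3.

3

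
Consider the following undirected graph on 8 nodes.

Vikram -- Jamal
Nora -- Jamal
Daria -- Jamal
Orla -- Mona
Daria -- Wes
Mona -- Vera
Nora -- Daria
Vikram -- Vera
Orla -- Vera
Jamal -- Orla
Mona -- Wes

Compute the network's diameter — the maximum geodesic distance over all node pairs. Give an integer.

3

Eccentricity of each node (its greatest distance to any other): Daria:3, Jamal:2, Mona:3, Nora:3, Orla:2, Vera:3, Vikram:3, Wes:3.
The maximum eccentricity is 3, realized for instance by the pair Vikram–Wes via Vikram – Vera – Mona – Wes. So the diameter is 3.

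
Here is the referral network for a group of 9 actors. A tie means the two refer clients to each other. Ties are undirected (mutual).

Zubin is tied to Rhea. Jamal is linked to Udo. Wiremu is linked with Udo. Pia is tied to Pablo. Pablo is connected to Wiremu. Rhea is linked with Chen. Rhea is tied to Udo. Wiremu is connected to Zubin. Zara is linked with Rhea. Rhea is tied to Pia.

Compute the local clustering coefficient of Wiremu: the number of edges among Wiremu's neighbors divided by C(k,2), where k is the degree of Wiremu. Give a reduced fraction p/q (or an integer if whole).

Wiremu's neighbors: Pablo, Udo, and Zubin (k = 3).
Possible neighbor pairs: C(3,2) = 3. Edges among them: none → e = 0.
Clustering(Wiremu) = 0/3 = 0.

0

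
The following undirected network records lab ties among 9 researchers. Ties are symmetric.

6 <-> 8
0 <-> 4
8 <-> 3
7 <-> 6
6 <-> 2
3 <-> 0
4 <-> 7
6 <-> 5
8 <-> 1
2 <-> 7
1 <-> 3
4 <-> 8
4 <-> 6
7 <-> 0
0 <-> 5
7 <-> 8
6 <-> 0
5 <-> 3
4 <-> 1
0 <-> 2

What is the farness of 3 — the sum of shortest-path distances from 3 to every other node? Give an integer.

Distances from 3: 0:1, 1:1, 2:2, 4:2, 5:1, 6:2, 7:2, 8:1.
Sum = 1 + 1 + 2 + 2 + 1 + 2 + 2 + 1 = 12.

12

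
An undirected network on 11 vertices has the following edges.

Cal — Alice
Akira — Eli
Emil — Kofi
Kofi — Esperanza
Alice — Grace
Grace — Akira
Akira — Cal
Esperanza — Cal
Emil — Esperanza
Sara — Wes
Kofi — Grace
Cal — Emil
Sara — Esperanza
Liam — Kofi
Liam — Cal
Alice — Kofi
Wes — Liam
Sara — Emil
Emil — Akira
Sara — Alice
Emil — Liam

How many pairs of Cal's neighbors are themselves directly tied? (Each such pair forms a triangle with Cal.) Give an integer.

3

Cal's neighbors: Akira, Alice, Emil, Esperanza, and Liam.
Neighbor pairs that are themselves tied: Cal–Akira–Emil; Cal–Emil–Esperanza; Cal–Emil–Liam. Each forms one triangle with Cal, for 3 in total.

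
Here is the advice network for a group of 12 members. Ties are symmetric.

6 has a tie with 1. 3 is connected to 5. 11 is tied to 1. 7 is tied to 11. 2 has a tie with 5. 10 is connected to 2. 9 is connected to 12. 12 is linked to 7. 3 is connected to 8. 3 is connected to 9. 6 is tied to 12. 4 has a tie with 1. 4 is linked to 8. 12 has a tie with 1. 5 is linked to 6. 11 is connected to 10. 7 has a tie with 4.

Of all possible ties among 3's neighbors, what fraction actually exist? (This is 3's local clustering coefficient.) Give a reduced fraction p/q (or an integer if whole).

0

3's neighbors: 5, 8, and 9 (k = 3).
Possible neighbor pairs: C(3,2) = 3. Edges among them: none → e = 0.
Clustering(3) = 0/3 = 0.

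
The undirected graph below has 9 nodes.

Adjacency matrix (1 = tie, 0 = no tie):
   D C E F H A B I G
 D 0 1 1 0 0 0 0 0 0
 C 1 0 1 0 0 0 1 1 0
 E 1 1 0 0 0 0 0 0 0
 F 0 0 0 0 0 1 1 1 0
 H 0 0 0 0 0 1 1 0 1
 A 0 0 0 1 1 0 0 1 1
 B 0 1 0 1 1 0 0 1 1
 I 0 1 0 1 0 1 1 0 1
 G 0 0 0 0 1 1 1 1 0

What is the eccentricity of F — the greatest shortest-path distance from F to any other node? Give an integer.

Distances from F: A:1, B:1, C:2, D:3, E:3, G:2, H:2, I:1.
The largest is 3 (to D and E), so the eccentricity of F is 3.

3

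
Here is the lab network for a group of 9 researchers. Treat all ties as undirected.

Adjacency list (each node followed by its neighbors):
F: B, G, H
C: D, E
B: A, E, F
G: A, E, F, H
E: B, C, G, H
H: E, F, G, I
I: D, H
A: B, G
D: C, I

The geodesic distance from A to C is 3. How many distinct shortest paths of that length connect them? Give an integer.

2

The shortest distance is 3. The length-3 paths are: A–G–E–C; A–B–E–C.
That gives 2 distinct shortest paths.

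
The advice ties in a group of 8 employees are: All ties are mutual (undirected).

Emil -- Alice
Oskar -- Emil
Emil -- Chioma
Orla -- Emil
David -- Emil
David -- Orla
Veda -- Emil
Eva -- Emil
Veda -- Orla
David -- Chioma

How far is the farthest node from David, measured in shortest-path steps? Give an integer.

2

Distances from David: Alice:2, Chioma:1, Emil:1, Eva:2, Orla:1, Oskar:2, Veda:2.
The largest is 2 (to Eva, Veda, Oskar, and Alice), so the eccentricity of David is 2.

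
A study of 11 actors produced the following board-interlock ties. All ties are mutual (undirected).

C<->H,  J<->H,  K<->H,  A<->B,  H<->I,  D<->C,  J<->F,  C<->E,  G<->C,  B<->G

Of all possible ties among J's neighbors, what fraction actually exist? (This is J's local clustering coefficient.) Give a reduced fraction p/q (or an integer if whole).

0

J's neighbors: F and H (k = 2).
Possible neighbor pairs: C(2,2) = 1. Edges among them: none → e = 0.
Clustering(J) = 0/1.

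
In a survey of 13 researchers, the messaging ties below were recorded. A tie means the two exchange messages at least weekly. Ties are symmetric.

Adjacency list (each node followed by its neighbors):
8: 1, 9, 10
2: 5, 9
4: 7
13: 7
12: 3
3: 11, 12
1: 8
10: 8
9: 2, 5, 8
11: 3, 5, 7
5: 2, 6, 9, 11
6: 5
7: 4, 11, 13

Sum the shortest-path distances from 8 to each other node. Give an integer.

Distances from 8: 1:1, 2:2, 3:4, 4:5, 5:2, 6:3, 7:4, 9:1, 10:1, 11:3, 12:5, 13:5.
Sum = 1 + 2 + 4 + 5 + 2 + 3 + 4 + 1 + 1 + 3 + 5 + 5 = 36.

36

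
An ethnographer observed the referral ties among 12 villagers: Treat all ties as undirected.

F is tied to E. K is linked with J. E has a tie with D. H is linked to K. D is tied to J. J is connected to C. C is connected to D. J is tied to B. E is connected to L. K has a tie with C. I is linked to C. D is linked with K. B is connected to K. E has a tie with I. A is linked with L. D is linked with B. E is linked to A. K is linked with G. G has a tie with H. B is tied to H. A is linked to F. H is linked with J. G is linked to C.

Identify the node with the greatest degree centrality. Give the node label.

K

Degrees — A:3, B:4, C:5, D:5, E:5, F:2, G:3, H:4, I:2, J:5, K:6, L:2.
The maximum is 6, attained only by K.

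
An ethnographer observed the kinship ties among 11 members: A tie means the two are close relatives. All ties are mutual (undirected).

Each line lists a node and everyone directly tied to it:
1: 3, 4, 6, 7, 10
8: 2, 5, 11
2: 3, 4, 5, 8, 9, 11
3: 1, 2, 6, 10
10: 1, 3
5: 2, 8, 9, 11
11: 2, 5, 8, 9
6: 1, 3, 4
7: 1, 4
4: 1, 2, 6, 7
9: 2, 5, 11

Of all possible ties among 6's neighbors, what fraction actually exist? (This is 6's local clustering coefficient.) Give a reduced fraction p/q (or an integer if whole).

6's neighbors: 1, 3, and 4 (k = 3).
Possible neighbor pairs: C(3,2) = 3. Edges among them: 1–3, 1–4 → e = 2.
Clustering(6) = 2/3.

2/3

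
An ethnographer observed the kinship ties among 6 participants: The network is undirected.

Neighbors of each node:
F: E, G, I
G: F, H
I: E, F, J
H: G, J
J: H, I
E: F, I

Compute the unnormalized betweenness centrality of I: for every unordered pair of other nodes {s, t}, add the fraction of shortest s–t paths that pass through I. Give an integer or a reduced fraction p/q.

Pairs whose geodesics pass through I — F–J: 1; H–E: 1/2; J–E: 1.
All other pairs contribute 0.
Summing the contributions gives betweenness(I) = 5/2.

5/2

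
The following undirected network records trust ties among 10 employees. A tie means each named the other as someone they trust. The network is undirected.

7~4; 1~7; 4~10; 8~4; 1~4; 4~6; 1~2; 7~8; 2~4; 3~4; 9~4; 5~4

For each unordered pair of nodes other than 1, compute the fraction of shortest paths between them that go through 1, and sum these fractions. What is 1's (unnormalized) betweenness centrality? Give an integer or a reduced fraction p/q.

Pairs whose geodesics pass through 1 — 7–2: 1/2.
All other pairs contribute 0.
Summing the contributions gives betweenness(1) = 1/2.

1/2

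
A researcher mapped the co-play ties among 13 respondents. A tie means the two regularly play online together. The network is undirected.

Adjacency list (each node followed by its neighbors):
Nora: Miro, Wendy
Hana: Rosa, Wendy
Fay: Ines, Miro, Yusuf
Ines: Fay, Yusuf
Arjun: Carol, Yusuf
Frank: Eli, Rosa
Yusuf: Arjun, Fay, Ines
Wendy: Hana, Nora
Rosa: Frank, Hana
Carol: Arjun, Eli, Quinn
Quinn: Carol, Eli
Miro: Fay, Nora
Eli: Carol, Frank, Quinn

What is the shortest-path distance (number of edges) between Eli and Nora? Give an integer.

One shortest route is Eli – Frank – Rosa – Hana – Wendy – Nora, which uses 5 edges, and at distance 4 from Eli we only reach {Fay, Ines, Wendy}, which does not include Nora. So d(Eli,Nora) = 5.

5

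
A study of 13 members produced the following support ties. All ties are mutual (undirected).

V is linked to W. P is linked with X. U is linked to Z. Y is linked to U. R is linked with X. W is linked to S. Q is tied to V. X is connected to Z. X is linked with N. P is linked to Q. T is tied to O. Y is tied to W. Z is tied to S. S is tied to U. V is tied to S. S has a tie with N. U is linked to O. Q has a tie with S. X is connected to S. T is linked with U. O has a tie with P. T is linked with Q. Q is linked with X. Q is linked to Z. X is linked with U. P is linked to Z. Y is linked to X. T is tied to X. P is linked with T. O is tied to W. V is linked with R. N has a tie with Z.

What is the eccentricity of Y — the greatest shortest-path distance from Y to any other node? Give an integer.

Distances from Y: N:2, O:2, P:2, Q:2, R:2, S:2, T:2, U:1, V:2, W:1, X:1, Z:2.
The largest is 2 (to V, O, S, Q, T, Z, P, R, and N), so the eccentricity of Y is 2.

2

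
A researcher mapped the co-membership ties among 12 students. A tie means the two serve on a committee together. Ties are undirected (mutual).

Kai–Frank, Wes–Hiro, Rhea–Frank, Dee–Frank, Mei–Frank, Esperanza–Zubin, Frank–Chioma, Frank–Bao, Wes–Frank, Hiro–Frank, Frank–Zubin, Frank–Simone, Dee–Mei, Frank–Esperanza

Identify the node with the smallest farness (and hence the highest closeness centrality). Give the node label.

Farness (sum of distances to all others) for each node — Bao:21, Chioma:21, Dee:20, Esperanza:20, Frank:11, Hiro:20, Kai:21, Mei:20, Rhea:21, Simone:21, Wes:20, Zubin:20.
The smallest farness is 11, for Frank, so Frank has the highest closeness.

Frank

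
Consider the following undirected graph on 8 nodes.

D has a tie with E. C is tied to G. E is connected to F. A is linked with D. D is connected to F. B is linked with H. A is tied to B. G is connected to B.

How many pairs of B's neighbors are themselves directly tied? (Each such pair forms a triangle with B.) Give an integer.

0

B's neighbors are A, G, and H, but none of them are tied to each other, so no triangle contains B.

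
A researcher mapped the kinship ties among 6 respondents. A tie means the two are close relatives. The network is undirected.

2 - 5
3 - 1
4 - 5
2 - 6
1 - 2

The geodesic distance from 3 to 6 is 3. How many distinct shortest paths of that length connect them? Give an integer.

1

The shortest distance is 3, and the only length-3 path is 3–1–2–6. So there is exactly 1 shortest path.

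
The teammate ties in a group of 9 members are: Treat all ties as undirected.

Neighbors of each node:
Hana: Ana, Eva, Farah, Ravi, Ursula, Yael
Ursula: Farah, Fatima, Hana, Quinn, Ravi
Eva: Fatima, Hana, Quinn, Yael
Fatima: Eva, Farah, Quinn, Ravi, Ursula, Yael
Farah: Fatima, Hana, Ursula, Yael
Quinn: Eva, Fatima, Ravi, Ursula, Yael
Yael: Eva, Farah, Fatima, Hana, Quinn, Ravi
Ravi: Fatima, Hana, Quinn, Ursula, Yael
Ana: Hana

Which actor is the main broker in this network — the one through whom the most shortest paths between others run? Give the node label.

Unnormalized betweenness of each node: Ana:0, Eva:9/10, Farah:3/5, Fatima:17/10, Hana:251/30, Quinn:47/60, Ravi:11/10, Ursula:89/60, Yael:31/15.
Hana has the largest value, 251/30, making it the main broker — the node through which the most shortest paths run.

Hana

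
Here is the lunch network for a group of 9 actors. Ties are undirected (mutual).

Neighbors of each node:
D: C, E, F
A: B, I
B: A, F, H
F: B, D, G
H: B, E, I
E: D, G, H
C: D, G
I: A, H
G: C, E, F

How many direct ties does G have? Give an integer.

G is directly tied to C, E, and F. That is 3 neighbors, so the degree of G is 3.

3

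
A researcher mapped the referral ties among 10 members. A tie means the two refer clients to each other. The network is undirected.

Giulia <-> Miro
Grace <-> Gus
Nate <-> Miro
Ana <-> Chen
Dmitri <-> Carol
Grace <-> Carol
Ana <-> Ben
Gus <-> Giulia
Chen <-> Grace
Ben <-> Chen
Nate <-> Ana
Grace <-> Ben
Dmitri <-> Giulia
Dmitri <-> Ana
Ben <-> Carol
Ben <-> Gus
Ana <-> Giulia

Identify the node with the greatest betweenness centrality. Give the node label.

Ana

Unnormalized betweenness of each node: Ana:65/6, Ben:13/3, Carol:3/2, Chen:1, Dmitri:3, Giulia:47/6, Grace:3/2, Gus:17/6, Miro:5/6, Nate:4/3.
Ana has the largest value, 65/6, making it the main broker — the node through which the most shortest paths run.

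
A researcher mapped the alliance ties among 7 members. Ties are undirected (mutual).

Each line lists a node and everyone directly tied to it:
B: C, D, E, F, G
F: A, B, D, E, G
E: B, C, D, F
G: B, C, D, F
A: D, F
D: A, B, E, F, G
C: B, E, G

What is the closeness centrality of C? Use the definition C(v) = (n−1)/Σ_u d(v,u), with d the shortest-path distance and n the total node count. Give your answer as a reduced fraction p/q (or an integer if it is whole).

3/5

Distances from C: A:3, B:1, D:2, E:1, F:2, G:1. Sum = 10.
n = 7, so closeness = 6/10 = 3/5.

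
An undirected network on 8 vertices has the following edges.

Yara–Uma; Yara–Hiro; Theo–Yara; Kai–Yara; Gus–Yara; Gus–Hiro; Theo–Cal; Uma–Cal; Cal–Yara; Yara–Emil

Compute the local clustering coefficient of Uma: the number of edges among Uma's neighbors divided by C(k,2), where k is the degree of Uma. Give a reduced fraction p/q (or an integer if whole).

1

Uma's neighbors: Cal and Yara (k = 2).
Possible neighbor pairs: C(2,2) = 1. Edges among them: Cal–Yara → e = 1.
Clustering(Uma) = 1/1.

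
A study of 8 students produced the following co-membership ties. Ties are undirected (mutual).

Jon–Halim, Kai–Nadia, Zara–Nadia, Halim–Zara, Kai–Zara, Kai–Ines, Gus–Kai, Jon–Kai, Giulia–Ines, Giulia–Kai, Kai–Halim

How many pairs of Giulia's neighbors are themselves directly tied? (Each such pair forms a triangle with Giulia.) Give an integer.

Giulia's neighbors: Ines and Kai.
Neighbor pairs that are themselves tied: Giulia–Ines–Kai. Each forms one triangle with Giulia, for 1 in total.

1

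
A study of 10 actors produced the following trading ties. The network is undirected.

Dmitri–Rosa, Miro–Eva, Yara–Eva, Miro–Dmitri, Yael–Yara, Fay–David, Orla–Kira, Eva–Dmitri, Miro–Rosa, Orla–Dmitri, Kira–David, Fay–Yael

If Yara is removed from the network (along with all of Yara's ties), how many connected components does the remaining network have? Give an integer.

1

Yara's neighbors (Eva and Yael) remain reachable from one another through other ties, so the rest of the network stays in one piece.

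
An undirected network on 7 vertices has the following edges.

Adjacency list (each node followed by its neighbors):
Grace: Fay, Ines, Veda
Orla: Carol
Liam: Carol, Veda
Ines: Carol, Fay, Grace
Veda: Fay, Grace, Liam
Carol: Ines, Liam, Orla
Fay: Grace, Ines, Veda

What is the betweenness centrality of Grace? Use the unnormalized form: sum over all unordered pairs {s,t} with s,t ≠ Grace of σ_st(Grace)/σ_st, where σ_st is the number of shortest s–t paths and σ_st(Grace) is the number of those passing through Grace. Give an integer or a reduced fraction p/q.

1/2

Pairs whose geodesics pass through Grace — Ines–Veda: 1/2.
All other pairs contribute 0.
Summing the contributions gives betweenness(Grace) = 1/2.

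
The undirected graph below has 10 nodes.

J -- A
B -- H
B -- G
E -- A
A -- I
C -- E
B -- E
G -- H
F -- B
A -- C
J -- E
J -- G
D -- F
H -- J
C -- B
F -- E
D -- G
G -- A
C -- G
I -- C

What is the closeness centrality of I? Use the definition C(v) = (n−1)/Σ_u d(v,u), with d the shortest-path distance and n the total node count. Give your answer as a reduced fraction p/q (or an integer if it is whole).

9/19

Distances from I: A:1, B:2, C:1, D:3, E:2, F:3, G:2, H:3, J:2. Sum = 19.
n = 10, so closeness = 9/19.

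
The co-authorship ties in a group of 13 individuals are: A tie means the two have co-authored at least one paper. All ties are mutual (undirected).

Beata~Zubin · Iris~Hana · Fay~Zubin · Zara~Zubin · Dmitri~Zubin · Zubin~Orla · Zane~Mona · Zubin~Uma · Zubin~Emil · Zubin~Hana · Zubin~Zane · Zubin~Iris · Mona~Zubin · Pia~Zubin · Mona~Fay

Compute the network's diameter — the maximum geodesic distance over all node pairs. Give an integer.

Eccentricity of each node (its greatest distance to any other): Beata:2, Dmitri:2, Emil:2, Fay:2, Hana:2, Iris:2, Mona:2, Orla:2, Pia:2, Uma:2, Zane:2, Zara:2, Zubin:1.
The maximum eccentricity is 2, realized for instance by the pair Emil–Dmitri via Emil – Zubin – Dmitri. So the diameter is 2.

2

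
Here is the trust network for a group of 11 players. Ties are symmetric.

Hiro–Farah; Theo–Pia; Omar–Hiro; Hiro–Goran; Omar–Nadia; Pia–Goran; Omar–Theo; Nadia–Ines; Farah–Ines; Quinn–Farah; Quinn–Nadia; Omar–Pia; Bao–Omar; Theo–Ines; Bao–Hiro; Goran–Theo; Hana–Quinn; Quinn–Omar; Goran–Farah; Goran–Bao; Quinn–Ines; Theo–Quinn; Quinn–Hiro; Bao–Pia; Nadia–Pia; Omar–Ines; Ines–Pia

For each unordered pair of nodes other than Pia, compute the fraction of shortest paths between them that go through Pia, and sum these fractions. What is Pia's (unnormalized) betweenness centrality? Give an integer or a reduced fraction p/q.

19/6

Pairs whose geodesics pass through Pia — Omar–Goran: 1/4; Ines–Bao: 1/2; Ines–Goran: 1/3; Bao–Theo: 1/3; Bao–Nadia: 1/2; Theo–Nadia: 1/4; Goran–Nadia: 1.
All other pairs contribute 0.
Summing the contributions gives betweenness(Pia) = 19/6.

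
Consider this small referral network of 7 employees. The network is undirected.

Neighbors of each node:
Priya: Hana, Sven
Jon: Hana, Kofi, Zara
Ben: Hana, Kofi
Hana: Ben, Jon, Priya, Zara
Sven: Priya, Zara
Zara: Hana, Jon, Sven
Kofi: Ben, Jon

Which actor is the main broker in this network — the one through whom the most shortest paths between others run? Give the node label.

Hana

Unnormalized betweenness of each node: Ben:1, Hana:6, Jon:3, Kofi:1/2, Priya:1, Sven:1/2, Zara:3.
Hana has the largest value, 6, making it the main broker — the node through which the most shortest paths run.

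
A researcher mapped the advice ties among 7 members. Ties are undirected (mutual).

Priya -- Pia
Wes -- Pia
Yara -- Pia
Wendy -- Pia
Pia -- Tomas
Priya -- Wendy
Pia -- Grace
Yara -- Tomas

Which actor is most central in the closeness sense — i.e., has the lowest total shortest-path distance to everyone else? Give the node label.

Pia

Farness (sum of distances to all others) for each node — Grace:11, Pia:6, Priya:10, Tomas:10, Wendy:10, Wes:11, Yara:10.
The smallest farness is 6, for Pia, so Pia has the highest closeness.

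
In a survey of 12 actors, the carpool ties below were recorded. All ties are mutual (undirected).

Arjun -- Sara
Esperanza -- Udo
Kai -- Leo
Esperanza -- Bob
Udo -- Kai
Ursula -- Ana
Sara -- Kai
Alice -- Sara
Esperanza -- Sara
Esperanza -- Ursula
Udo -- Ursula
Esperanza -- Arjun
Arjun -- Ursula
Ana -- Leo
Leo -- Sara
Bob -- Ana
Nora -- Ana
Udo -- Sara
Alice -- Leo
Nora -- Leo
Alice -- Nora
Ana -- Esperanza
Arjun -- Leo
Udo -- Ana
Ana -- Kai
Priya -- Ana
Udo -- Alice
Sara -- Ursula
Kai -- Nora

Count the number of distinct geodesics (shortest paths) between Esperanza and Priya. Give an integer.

1

The shortest distance is 2, and the only length-2 path is Esperanza–Ana–Priya. So there is exactly 1 shortest path.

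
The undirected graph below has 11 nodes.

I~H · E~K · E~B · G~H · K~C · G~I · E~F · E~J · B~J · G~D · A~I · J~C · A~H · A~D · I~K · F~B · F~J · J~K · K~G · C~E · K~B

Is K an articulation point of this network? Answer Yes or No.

Yes

Removing K leaves {A, D, G, H, and I} with no path to {B, C, E, F, and J}, so the network splits into 2 components. K is a cut vertex.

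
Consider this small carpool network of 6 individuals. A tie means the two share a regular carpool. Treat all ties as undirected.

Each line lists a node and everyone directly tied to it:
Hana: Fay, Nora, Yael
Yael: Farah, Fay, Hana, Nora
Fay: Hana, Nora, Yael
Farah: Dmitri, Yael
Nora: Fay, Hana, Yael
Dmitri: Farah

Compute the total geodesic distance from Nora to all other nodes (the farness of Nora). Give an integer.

Distances from Nora: Dmitri:3, Farah:2, Fay:1, Hana:1, Yael:1.
Sum = 3 + 2 + 1 + 1 + 1 = 8.

8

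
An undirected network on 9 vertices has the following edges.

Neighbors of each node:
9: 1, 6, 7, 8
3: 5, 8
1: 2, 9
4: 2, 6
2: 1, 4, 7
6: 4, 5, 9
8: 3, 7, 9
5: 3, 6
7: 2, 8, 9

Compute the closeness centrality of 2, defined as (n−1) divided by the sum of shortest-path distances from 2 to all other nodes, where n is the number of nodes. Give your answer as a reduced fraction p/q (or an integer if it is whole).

Distances from 2: 1:1, 3:3, 4:1, 5:3, 6:2, 7:1, 8:2, 9:2. Sum = 15.
n = 9, so closeness = 8/15.

8/15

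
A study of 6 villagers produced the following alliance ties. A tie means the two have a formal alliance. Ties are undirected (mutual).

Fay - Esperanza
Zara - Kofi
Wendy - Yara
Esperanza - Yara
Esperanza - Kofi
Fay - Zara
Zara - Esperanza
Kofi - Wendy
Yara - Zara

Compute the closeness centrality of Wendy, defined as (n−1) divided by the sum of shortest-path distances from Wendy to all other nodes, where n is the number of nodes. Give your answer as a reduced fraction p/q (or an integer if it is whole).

Distances from Wendy: Esperanza:2, Fay:3, Kofi:1, Yara:1, Zara:2. Sum = 9.
n = 6, so closeness = 5/9.

5/9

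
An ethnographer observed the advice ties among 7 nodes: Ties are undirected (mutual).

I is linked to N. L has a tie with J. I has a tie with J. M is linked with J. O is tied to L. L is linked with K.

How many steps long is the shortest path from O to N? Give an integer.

4

One shortest route is O – L – J – I – N, which uses 4 edges, and at distance 3 from O we only reach {I, M}, which does not include N. So d(O,N) = 4.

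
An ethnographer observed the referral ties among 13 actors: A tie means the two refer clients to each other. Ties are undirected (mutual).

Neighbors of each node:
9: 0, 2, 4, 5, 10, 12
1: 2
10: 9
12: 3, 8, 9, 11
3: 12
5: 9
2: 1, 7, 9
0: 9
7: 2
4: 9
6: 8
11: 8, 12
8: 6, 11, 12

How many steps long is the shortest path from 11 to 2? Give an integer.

3

One shortest route is 11 – 12 – 9 – 2, which uses 3 edges, and at distance 2 from 11 we only reach {3, 6, 9}, which does not include 2. So d(11,2) = 3.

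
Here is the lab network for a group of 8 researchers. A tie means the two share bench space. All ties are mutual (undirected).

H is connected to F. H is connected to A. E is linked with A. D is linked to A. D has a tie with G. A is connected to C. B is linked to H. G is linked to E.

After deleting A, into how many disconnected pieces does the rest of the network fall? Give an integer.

Without A, the remaining ties split the others into: {D, E, G}; {B, F, H}; {C}.
That's 3 separate components.

3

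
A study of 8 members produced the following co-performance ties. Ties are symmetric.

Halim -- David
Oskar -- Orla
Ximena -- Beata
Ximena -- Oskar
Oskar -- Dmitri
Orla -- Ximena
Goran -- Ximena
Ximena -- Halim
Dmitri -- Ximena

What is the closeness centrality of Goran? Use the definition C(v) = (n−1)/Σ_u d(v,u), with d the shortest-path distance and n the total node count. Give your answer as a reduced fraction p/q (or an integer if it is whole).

Distances from Goran: Beata:2, David:3, Dmitri:2, Halim:2, Orla:2, Oskar:2, Ximena:1. Sum = 14.
n = 8, so closeness = 7/14 = 1/2.

1/2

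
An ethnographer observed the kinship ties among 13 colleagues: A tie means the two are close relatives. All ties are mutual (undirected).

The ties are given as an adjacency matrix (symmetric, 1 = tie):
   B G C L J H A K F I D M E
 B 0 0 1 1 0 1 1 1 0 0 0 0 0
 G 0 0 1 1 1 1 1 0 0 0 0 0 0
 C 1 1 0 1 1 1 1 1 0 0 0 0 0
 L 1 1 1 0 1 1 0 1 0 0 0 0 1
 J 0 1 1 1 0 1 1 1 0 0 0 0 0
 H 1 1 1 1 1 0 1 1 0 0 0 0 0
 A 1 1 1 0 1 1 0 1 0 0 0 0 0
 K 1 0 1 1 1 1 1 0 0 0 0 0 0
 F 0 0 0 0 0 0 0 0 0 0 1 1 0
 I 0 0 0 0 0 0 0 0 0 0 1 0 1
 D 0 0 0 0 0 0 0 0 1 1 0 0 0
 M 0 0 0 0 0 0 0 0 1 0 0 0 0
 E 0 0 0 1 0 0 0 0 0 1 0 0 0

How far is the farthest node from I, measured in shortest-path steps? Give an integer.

Distances from I: A:4, B:3, C:3, D:1, E:1, F:2, G:3, H:3, J:3, K:3, L:2, M:3.
The largest is 4 (to A), so the eccentricity of I is 4.

4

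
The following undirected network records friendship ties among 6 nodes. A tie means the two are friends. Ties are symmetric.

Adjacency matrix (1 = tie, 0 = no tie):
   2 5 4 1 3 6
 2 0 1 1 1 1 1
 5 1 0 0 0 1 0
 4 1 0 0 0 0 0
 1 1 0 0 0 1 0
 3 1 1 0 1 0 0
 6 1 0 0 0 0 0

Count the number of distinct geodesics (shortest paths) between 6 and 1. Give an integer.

1

The shortest distance is 2, and the only length-2 path is 6–2–1. So there is exactly 1 shortest path.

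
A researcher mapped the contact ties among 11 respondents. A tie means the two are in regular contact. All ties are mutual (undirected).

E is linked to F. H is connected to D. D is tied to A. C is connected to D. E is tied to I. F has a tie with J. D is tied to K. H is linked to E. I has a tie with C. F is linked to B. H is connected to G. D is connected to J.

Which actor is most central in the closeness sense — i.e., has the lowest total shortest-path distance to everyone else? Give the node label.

D

Farness (sum of distances to all others) for each node — A:25, B:30, C:22, D:16, E:19, F:21, G:27, H:18, I:23, J:20, K:25.
The smallest farness is 16, for D, so D has the highest closeness.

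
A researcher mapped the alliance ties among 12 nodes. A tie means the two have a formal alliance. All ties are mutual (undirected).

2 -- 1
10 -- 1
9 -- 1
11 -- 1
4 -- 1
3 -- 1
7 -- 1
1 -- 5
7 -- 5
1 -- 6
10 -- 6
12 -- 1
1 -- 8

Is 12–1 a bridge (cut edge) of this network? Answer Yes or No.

Yes

Without the 12–1 edge there is no alternate route between 12 and 1, so the network disconnects. It is a bridge.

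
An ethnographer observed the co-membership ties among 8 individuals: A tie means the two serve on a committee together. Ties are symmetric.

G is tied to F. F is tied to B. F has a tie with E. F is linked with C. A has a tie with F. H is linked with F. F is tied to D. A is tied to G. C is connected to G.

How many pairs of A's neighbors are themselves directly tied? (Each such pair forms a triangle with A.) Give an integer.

A's neighbors: F and G.
Neighbor pairs that are themselves tied: A–F–G. Each forms one triangle with A, for 1 in total.

1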